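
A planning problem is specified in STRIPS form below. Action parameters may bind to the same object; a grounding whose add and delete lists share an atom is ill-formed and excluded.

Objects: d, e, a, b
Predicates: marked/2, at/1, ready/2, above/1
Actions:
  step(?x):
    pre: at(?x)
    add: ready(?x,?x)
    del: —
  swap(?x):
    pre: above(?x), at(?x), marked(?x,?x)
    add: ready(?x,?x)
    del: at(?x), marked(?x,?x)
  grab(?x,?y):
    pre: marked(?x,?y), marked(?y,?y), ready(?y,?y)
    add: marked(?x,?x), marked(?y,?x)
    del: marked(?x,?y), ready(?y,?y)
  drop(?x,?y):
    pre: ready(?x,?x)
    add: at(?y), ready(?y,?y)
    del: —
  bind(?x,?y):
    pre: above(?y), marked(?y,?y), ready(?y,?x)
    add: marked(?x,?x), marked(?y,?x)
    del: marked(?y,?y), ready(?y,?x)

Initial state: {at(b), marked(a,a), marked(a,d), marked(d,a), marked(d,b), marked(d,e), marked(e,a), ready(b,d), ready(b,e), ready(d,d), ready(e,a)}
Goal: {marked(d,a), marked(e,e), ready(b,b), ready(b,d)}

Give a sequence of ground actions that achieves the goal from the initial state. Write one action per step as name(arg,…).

1. step(b)  →  {at(b), marked(a,a), marked(a,d), marked(d,a), marked(d,b), marked(d,e), marked(e,a), ready(b,b), ready(b,d), ready(b,e), ready(d,d), ready(e,a)}
2. drop(d,a)  →  {at(a), at(b), marked(a,a), marked(a,d), marked(d,a), marked(d,b), marked(d,e), marked(e,a), ready(a,a), ready(b,b), ready(b,d), ready(b,e), ready(d,d), ready(e,a)}
3. grab(e,a)  →  {at(a), at(b), marked(a,a), marked(a,d), marked(a,e), marked(d,a), marked(d,b), marked(d,e), marked(e,e), ready(b,b), ready(b,d), ready(b,e), ready(d,d), ready(e,a)}

step(b); drop(d,a); grab(e,a)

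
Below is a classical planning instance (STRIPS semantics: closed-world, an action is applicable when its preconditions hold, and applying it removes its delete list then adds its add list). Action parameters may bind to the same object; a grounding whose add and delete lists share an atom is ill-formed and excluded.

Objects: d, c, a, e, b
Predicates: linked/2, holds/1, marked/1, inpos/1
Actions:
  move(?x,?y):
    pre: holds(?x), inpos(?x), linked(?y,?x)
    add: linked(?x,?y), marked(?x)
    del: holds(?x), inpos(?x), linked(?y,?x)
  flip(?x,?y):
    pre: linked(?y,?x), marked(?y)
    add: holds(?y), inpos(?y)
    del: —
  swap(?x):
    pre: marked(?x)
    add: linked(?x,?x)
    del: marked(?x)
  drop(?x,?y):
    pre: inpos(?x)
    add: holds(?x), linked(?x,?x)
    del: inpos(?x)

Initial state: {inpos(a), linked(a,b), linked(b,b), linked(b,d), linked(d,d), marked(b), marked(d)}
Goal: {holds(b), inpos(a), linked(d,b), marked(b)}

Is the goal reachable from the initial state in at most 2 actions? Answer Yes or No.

1. flip(d,d)  →  {holds(d), inpos(a), inpos(d), linked(a,b), linked(b,b), linked(b,d), linked(d,d), marked(b), marked(d)}
2. move(d,b)  →  {inpos(a), linked(a,b), linked(b,b), linked(d,b), linked(d,d), marked(b), marked(d)}
3. flip(b,b)  →  {holds(b), inpos(a), inpos(b), linked(a,b), linked(b,b), linked(d,b), linked(d,d), marked(b), marked(d)}
optimal plan length = 3; 3 > 2

No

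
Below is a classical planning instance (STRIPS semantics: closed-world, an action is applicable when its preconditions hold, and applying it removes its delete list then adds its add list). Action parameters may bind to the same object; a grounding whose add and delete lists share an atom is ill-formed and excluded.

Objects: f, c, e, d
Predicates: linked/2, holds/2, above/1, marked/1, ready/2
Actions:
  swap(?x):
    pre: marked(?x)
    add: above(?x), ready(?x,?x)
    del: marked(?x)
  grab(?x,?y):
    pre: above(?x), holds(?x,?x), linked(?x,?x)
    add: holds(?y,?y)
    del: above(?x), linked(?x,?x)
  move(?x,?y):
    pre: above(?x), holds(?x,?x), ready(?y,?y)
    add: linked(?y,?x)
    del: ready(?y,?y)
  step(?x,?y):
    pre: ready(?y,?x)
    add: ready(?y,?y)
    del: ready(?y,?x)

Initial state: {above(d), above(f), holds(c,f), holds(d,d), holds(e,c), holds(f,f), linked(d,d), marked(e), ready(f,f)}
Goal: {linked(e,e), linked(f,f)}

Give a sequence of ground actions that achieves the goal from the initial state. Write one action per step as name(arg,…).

swap(e); grab(d,e); move(f,f); move(e,e)

1. swap(e)  →  {above(d), above(e), above(f), holds(c,f), holds(d,d), holds(e,c), holds(f,f), linked(d,d), ready(e,e), ready(f,f)}
2. grab(d,e)  →  {above(e), above(f), holds(c,f), holds(d,d), holds(e,c), holds(e,e), holds(f,f), ready(e,e), ready(f,f)}
3. move(f,f)  →  {above(e), above(f), holds(c,f), holds(d,d), holds(e,c), holds(e,e), holds(f,f), linked(f,f), ready(e,e)}
4. move(e,e)  →  {above(e), above(f), holds(c,f), holds(d,d), holds(e,c), holds(e,e), holds(f,f), linked(e,e), linked(f,f)}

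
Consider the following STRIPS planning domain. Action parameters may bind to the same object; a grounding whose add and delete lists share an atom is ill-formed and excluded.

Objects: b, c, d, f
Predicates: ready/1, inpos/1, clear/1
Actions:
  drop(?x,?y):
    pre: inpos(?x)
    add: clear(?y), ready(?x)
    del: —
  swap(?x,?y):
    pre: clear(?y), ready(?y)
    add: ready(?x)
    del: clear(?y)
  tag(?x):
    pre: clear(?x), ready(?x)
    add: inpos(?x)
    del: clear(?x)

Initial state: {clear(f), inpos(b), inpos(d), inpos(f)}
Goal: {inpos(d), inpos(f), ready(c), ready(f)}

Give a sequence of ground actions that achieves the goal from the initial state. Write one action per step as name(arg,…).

drop(f,b); swap(c,f)

1. drop(f,b)  →  {clear(b), clear(f), inpos(b), inpos(d), inpos(f), ready(f)}
2. swap(c,f)  →  {clear(b), inpos(b), inpos(d), inpos(f), ready(c), ready(f)}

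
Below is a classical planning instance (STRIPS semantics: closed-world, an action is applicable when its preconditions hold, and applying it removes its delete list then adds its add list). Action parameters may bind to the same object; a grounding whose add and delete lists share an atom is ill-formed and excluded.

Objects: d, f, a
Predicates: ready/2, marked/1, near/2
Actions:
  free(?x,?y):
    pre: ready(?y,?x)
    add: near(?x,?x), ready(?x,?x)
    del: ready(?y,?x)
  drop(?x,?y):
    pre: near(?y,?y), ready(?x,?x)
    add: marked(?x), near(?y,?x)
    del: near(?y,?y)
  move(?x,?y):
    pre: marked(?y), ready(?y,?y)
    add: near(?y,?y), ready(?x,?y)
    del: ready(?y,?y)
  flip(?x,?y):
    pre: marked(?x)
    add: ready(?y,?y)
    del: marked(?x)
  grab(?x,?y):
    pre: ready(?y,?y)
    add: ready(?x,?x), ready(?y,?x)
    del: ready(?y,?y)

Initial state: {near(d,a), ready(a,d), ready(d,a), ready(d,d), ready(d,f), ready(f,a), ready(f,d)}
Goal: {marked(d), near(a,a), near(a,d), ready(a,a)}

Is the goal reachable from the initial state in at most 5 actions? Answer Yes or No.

Yes

1. free(a,d)  →  {near(a,a), near(d,a), ready(a,a), ready(a,d), ready(d,d), ready(d,f), ready(f,a), ready(f,d)}
2. drop(d,a)  →  {marked(d), near(a,d), near(d,a), ready(a,a), ready(a,d), ready(d,d), ready(d,f), ready(f,a), ready(f,d)}
3. free(a,f)  →  {marked(d), near(a,a), near(a,d), near(d,a), ready(a,a), ready(a,d), ready(d,d), ready(d,f), ready(f,d)}
optimal plan length = 3; 3 ≤ 5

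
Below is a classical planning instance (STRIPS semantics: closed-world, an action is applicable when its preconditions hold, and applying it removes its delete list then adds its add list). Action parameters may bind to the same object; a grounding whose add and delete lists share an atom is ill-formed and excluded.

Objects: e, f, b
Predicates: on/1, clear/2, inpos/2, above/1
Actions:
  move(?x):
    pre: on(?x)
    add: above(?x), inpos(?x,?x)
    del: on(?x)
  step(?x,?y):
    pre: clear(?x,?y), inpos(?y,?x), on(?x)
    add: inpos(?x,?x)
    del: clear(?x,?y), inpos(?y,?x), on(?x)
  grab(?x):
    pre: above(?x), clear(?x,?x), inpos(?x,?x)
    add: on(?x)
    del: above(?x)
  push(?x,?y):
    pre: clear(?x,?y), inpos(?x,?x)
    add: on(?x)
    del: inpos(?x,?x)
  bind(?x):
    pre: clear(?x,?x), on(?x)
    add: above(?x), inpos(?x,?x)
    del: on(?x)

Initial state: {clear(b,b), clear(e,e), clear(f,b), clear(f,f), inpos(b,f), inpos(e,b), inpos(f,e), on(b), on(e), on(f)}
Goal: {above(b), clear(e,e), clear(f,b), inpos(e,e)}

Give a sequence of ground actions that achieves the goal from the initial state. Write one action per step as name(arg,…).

1. move(e)  →  {above(e), clear(b,b), clear(e,e), clear(f,b), clear(f,f), inpos(b,f), inpos(e,b), inpos(e,e), inpos(f,e), on(b), on(f)}
2. move(b)  →  {above(b), above(e), clear(b,b), clear(e,e), clear(f,b), clear(f,f), inpos(b,b), inpos(b,f), inpos(e,b), inpos(e,e), inpos(f,e), on(f)}

move(e); move(b)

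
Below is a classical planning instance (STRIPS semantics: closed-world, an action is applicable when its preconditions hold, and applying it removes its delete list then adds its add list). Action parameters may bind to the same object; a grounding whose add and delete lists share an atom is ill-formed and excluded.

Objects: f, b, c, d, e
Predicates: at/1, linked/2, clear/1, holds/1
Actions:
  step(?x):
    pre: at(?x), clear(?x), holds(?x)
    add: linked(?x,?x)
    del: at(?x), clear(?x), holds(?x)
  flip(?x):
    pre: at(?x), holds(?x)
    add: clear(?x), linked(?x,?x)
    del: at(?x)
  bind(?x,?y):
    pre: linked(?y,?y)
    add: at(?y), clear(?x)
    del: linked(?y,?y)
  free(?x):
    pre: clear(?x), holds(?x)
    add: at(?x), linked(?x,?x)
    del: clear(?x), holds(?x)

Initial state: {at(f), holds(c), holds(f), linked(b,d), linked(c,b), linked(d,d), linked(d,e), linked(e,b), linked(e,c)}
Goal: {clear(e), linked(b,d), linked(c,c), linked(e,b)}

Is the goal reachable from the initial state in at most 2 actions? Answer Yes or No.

1. flip(f)  →  {clear(f), holds(c), holds(f), linked(b,d), linked(c,b), linked(d,d), linked(d,e), linked(e,b), linked(e,c), linked(f,f)}
2. bind(c,f)  →  {at(f), clear(c), clear(f), holds(c), holds(f), linked(b,d), linked(c,b), linked(d,d), linked(d,e), linked(e,b), linked(e,c)}
3. bind(e,d)  →  {at(d), at(f), clear(c), clear(e), clear(f), holds(c), holds(f), linked(b,d), linked(c,b), linked(d,e), linked(e,b), linked(e,c)}
4. free(c)  →  {at(c), at(d), at(f), clear(e), clear(f), holds(f), linked(b,d), linked(c,b), linked(c,c), linked(d,e), linked(e,b), linked(e,c)}
optimal plan length = 4; 4 > 2

No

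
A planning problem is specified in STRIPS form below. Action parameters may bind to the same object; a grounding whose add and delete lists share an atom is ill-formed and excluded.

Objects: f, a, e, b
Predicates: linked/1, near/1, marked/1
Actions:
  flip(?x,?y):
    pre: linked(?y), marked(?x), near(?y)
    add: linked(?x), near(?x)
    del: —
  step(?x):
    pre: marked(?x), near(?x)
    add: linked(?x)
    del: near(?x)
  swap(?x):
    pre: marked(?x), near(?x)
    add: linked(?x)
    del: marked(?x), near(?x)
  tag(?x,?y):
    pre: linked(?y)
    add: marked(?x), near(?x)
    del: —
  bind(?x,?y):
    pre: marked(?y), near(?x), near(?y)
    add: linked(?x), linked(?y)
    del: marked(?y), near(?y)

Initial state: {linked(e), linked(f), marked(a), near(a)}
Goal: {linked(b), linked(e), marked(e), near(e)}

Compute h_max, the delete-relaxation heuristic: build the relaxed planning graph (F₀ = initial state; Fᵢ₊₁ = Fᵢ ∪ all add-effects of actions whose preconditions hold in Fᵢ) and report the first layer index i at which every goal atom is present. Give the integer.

F0 = init (4 atoms)
F1 = F0 ∪ {linked(a), marked(b), marked(e), marked(f), near(b), near(e), near(f)}  (11 atoms)
F2 = F1 ∪ {linked(b)}  (12 atoms)
goal ⊆ F2  ⇒  h_max = 2

2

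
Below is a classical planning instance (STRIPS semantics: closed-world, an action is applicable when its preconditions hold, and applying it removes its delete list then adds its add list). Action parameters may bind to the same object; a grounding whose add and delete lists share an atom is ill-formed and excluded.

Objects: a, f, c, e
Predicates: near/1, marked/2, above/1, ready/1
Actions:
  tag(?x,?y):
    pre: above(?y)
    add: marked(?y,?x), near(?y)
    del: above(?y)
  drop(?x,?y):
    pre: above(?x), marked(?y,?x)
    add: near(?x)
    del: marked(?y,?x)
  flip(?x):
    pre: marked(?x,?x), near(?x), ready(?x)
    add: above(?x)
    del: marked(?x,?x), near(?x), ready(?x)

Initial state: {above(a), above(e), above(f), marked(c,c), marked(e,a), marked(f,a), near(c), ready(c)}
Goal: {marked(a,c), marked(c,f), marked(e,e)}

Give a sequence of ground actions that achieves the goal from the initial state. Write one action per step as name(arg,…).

1. tag(c,a)  →  {above(e), above(f), marked(a,c), marked(c,c), marked(e,a), marked(f,a), near(a), near(c), ready(c)}
2. tag(e,e)  →  {above(f), marked(a,c), marked(c,c), marked(e,a), marked(e,e), marked(f,a), near(a), near(c), near(e), ready(c)}
3. flip(c)  →  {above(c), above(f), marked(a,c), marked(e,a), marked(e,e), marked(f,a), near(a), near(e)}
4. tag(f,c)  →  {above(f), marked(a,c), marked(c,f), marked(e,a), marked(e,e), marked(f,a), near(a), near(c), near(e)}

tag(c,a); tag(e,e); flip(c); tag(f,c)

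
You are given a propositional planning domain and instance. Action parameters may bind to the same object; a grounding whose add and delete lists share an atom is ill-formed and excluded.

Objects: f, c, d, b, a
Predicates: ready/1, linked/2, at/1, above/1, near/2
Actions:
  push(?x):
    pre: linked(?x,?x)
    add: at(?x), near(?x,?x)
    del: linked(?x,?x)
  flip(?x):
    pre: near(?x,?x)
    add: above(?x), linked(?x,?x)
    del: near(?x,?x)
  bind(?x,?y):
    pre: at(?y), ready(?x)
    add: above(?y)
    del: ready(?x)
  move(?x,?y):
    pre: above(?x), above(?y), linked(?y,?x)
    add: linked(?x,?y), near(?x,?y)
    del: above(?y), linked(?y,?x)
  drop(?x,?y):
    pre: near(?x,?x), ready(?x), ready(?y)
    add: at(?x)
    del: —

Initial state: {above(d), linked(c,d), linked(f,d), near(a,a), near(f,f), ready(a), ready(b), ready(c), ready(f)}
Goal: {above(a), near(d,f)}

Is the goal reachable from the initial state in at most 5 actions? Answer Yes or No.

Yes

1. flip(f)  →  {above(d), above(f), linked(c,d), linked(f,d), linked(f,f), near(a,a), ready(a), ready(b), ready(c), ready(f)}
2. flip(a)  →  {above(a), above(d), above(f), linked(a,a), linked(c,d), linked(f,d), linked(f,f), ready(a), ready(b), ready(c), ready(f)}
3. move(d,f)  →  {above(a), above(d), linked(a,a), linked(c,d), linked(d,f), linked(f,f), near(d,f), ready(a), ready(b), ready(c), ready(f)}
optimal plan length = 3; 3 ≤ 5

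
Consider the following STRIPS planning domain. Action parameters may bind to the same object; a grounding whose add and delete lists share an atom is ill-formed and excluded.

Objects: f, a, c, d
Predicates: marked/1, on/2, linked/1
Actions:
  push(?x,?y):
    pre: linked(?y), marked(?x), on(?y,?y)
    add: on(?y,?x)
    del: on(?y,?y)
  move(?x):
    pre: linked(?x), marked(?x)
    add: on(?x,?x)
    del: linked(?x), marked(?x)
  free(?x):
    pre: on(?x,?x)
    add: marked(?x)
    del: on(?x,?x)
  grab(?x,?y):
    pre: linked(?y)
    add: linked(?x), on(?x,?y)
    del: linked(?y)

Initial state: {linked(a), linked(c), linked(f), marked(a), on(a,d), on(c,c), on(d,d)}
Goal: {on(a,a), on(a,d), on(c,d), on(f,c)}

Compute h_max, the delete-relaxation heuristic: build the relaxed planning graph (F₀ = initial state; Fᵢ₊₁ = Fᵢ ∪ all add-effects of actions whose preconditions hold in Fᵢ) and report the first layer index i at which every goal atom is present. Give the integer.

2

F0 = init (7 atoms)
F1 = F0 ∪ {linked(d), marked(c), marked(d), on(a,a), on(a,c), on(a,f), on(c,a), on(c,f), on(d,a), on(d,c), on(d,f), on(f,a), on(f,c)}  (20 atoms)
F2 = F1 ∪ {on(c,d), on(f,d)}  (22 atoms)
goal ⊆ F2  ⇒  h_max = 2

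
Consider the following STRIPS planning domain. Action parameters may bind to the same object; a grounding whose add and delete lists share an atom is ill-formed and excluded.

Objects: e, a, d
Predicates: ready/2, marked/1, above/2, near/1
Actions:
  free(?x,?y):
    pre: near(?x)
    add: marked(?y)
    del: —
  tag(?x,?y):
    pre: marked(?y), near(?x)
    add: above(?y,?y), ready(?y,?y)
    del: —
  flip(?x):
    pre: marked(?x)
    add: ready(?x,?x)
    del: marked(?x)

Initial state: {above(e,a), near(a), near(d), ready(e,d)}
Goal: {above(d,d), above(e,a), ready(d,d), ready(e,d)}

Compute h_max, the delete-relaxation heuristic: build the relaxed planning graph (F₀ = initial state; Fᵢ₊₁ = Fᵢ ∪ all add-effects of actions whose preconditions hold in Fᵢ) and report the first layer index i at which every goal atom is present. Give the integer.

2

F0 = init (4 atoms)
F1 = F0 ∪ {marked(a), marked(d), marked(e)}  (7 atoms)
F2 = F1 ∪ {above(a,a), above(d,d), above(e,e), ready(a,a), ready(d,d), ready(e,e)}  (13 atoms)
goal ⊆ F2  ⇒  h_max = 2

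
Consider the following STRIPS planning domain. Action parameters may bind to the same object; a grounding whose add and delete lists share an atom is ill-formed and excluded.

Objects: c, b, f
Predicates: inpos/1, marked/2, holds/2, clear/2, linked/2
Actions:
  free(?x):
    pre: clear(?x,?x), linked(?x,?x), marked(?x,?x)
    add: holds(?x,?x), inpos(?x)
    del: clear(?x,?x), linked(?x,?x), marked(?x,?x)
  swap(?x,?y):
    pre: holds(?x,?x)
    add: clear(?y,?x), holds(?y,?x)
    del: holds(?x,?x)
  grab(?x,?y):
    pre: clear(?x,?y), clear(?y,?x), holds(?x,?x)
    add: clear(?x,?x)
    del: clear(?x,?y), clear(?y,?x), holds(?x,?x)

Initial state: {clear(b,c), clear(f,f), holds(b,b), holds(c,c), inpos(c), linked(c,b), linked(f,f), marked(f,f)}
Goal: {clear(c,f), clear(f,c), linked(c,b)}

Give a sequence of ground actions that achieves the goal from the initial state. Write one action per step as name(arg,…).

1. free(f)  →  {clear(b,c), holds(b,b), holds(c,c), holds(f,f), inpos(c), inpos(f), linked(c,b)}
2. swap(c,f)  →  {clear(b,c), clear(f,c), holds(b,b), holds(f,c), holds(f,f), inpos(c), inpos(f), linked(c,b)}
3. swap(f,c)  →  {clear(b,c), clear(c,f), clear(f,c), holds(b,b), holds(c,f), holds(f,c), inpos(c), inpos(f), linked(c,b)}

free(f); swap(c,f); swap(f,c)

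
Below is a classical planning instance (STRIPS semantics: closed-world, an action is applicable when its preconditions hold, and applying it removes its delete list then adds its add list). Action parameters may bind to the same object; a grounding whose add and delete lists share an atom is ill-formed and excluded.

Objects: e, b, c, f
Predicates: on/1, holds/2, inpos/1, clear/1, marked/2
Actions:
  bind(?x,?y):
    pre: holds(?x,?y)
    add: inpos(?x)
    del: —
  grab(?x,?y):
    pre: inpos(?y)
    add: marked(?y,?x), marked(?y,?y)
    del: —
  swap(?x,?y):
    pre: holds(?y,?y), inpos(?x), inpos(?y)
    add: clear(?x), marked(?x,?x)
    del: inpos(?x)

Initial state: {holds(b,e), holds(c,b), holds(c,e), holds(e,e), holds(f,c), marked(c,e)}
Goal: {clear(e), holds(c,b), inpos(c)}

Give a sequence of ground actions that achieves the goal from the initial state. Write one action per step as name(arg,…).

1. bind(e,e)  →  {holds(b,e), holds(c,b), holds(c,e), holds(e,e), holds(f,c), inpos(e), marked(c,e)}
2. bind(c,e)  →  {holds(b,e), holds(c,b), holds(c,e), holds(e,e), holds(f,c), inpos(c), inpos(e), marked(c,e)}
3. swap(e,e)  →  {clear(e), holds(b,e), holds(c,b), holds(c,e), holds(e,e), holds(f,c), inpos(c), marked(c,e), marked(e,e)}

bind(e,e); bind(c,e); swap(e,e)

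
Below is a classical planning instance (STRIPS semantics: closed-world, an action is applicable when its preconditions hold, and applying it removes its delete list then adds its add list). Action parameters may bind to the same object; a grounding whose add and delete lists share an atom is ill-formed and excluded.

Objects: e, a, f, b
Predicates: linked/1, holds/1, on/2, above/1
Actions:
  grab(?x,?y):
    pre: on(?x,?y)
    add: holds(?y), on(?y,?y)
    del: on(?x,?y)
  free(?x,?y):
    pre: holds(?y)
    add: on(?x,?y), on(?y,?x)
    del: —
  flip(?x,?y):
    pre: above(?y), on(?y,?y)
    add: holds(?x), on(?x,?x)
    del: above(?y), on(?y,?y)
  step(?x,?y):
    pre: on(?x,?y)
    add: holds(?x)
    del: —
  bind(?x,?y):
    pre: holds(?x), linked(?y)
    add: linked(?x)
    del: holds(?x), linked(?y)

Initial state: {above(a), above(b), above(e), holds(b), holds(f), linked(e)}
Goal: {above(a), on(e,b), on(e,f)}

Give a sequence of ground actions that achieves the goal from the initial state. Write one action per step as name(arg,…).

free(e,f); free(e,b)

1. free(e,f)  →  {above(a), above(b), above(e), holds(b), holds(f), linked(e), on(e,f), on(f,e)}
2. free(e,b)  →  {above(a), above(b), above(e), holds(b), holds(f), linked(e), on(b,e), on(e,b), on(e,f), on(f,e)}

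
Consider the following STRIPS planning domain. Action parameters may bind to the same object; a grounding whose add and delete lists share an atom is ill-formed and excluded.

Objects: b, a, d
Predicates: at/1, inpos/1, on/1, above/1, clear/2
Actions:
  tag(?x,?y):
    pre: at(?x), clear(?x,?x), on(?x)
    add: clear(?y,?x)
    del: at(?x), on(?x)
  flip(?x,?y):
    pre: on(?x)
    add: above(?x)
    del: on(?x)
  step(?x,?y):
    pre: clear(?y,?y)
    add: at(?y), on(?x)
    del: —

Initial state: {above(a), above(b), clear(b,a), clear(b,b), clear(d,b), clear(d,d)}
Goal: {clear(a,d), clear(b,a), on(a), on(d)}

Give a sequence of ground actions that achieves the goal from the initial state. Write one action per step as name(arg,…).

1. step(a,b)  →  {above(a), above(b), at(b), clear(b,a), clear(b,b), clear(d,b), clear(d,d), on(a)}
2. step(d,d)  →  {above(a), above(b), at(b), at(d), clear(b,a), clear(b,b), clear(d,b), clear(d,d), on(a), on(d)}
3. tag(d,a)  →  {above(a), above(b), at(b), clear(a,d), clear(b,a), clear(b,b), clear(d,b), clear(d,d), on(a)}
4. step(d,b)  →  {above(a), above(b), at(b), clear(a,d), clear(b,a), clear(b,b), clear(d,b), clear(d,d), on(a), on(d)}

step(a,b); step(d,d); tag(d,a); step(d,b)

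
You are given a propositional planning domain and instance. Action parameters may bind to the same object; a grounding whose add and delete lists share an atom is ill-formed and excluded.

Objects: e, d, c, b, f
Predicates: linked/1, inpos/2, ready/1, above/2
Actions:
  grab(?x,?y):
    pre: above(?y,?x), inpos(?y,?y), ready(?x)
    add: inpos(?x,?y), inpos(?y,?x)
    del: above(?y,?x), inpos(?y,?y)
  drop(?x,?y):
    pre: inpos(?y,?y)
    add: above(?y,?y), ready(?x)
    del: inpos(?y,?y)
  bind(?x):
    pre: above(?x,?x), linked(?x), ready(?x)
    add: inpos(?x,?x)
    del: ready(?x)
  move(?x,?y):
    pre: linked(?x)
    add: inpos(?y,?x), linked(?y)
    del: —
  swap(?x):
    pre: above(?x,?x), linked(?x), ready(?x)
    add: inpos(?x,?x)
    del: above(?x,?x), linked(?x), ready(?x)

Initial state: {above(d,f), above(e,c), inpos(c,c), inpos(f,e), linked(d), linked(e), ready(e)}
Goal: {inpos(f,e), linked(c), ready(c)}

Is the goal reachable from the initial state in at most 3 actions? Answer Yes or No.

1. drop(c,c)  →  {above(c,c), above(d,f), above(e,c), inpos(f,e), linked(d), linked(e), ready(c), ready(e)}
2. move(e,c)  →  {above(c,c), above(d,f), above(e,c), inpos(c,e), inpos(f,e), linked(c), linked(d), linked(e), ready(c), ready(e)}
optimal plan length = 2; 2 ≤ 3

Yes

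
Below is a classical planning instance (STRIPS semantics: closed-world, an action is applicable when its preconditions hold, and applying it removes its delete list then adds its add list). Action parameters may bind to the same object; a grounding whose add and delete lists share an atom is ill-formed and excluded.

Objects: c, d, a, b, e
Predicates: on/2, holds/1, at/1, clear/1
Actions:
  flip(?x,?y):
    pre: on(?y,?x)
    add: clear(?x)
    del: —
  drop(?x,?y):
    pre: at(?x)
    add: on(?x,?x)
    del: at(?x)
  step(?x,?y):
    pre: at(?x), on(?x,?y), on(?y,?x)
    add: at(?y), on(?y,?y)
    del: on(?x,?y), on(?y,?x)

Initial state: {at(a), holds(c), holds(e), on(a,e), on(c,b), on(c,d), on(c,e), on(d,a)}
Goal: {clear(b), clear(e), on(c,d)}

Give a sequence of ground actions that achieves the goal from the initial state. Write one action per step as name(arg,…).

flip(b,c); flip(e,c)

1. flip(b,c)  →  {at(a), clear(b), holds(c), holds(e), on(a,e), on(c,b), on(c,d), on(c,e), on(d,a)}
2. flip(e,c)  →  {at(a), clear(b), clear(e), holds(c), holds(e), on(a,e), on(c,b), on(c,d), on(c,e), on(d,a)}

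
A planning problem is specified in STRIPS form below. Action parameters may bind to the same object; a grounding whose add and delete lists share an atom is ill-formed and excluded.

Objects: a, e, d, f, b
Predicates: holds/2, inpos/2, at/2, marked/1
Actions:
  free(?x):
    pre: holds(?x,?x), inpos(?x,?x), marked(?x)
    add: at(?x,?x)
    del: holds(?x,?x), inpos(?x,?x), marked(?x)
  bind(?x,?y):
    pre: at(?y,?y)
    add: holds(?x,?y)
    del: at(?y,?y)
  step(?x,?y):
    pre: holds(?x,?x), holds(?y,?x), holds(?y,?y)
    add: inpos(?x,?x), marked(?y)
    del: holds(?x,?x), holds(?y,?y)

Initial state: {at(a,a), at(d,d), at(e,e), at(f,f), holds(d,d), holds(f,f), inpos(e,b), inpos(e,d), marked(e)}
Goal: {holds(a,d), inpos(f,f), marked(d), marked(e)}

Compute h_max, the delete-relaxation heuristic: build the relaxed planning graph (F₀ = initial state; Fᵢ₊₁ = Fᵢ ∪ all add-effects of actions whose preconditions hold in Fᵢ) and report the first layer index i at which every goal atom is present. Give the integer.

1

F0 = init (9 atoms)
F1 = F0 ∪ {holds(a,a), holds(a,d), holds(a,e), holds(a,f), holds(b,a), holds(b,d), holds(b,e), holds(b,f), holds(d,a), holds(d,e), holds(d,f), holds(e,a), holds(e,d), holds(e,e), holds(e,f), holds(f,a), holds(f,d), holds(f,e), inpos(d,d), inpos(f,f), marked(d), marked(f)}  (31 atoms)
goal ⊆ F1  ⇒  h_max = 1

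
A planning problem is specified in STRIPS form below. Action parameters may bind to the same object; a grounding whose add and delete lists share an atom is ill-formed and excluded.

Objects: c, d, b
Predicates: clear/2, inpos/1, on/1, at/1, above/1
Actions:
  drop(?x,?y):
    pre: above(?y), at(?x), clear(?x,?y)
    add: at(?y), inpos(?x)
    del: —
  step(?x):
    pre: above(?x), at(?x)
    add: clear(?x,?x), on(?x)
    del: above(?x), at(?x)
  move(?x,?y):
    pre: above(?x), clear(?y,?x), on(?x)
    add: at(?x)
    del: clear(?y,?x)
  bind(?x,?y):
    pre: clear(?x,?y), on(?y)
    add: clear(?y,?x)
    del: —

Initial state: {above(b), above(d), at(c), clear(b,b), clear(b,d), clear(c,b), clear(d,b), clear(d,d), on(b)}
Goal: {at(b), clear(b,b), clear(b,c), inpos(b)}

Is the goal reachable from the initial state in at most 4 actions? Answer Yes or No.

Yes

1. drop(c,b)  →  {above(b), above(d), at(b), at(c), clear(b,b), clear(b,d), clear(c,b), clear(d,b), clear(d,d), inpos(c), on(b)}
2. drop(b,d)  →  {above(b), above(d), at(b), at(c), at(d), clear(b,b), clear(b,d), clear(c,b), clear(d,b), clear(d,d), inpos(b), inpos(c), on(b)}
3. bind(c,b)  →  {above(b), above(d), at(b), at(c), at(d), clear(b,b), clear(b,c), clear(b,d), clear(c,b), clear(d,b), clear(d,d), inpos(b), inpos(c), on(b)}
optimal plan length = 3; 3 ≤ 4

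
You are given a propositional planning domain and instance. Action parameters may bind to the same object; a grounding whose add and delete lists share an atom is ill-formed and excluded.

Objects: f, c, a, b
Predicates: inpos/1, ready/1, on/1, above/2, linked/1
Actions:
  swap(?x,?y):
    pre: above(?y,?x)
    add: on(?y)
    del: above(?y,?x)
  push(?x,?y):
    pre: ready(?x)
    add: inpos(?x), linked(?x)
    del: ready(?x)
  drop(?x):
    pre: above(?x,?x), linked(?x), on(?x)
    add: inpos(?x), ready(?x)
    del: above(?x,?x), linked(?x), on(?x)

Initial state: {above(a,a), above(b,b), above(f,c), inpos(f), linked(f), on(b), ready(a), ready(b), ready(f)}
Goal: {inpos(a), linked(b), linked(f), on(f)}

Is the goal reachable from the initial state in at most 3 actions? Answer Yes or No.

1. swap(c,f)  →  {above(a,a), above(b,b), inpos(f), linked(f), on(b), on(f), ready(a), ready(b), ready(f)}
2. push(a,f)  →  {above(a,a), above(b,b), inpos(a), inpos(f), linked(a), linked(f), on(b), on(f), ready(b), ready(f)}
3. push(b,f)  →  {above(a,a), above(b,b), inpos(a), inpos(b), inpos(f), linked(a), linked(b), linked(f), on(b), on(f), ready(f)}
optimal plan length = 3; 3 ≤ 3

Yes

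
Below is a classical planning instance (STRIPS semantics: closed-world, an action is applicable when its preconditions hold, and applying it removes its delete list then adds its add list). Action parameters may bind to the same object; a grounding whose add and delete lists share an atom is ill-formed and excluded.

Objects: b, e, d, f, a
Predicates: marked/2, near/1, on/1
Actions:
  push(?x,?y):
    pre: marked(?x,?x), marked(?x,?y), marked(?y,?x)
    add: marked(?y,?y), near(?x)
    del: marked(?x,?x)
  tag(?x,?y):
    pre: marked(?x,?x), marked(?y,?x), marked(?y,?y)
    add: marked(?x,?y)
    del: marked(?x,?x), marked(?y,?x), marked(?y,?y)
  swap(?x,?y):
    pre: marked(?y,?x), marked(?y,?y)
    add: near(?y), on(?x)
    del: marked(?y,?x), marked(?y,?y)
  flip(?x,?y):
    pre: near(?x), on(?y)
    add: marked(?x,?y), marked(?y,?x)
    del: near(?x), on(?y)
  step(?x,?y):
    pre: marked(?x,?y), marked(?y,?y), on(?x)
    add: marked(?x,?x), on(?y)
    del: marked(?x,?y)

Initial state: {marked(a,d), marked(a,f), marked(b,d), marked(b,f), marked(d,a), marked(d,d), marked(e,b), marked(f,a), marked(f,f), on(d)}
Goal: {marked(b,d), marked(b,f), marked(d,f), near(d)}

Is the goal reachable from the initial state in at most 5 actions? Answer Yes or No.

1. push(d,a)  →  {marked(a,a), marked(a,d), marked(a,f), marked(b,d), marked(b,f), marked(d,a), marked(e,b), marked(f,a), marked(f,f), near(d), on(d)}
2. push(f,a)  →  {marked(a,a), marked(a,d), marked(a,f), marked(b,d), marked(b,f), marked(d,a), marked(e,b), marked(f,a), near(d), near(f), on(d)}
3. flip(f,d)  →  {marked(a,a), marked(a,d), marked(a,f), marked(b,d), marked(b,f), marked(d,a), marked(d,f), marked(e,b), marked(f,a), marked(f,d), near(d)}
optimal plan length = 3; 3 ≤ 5

Yes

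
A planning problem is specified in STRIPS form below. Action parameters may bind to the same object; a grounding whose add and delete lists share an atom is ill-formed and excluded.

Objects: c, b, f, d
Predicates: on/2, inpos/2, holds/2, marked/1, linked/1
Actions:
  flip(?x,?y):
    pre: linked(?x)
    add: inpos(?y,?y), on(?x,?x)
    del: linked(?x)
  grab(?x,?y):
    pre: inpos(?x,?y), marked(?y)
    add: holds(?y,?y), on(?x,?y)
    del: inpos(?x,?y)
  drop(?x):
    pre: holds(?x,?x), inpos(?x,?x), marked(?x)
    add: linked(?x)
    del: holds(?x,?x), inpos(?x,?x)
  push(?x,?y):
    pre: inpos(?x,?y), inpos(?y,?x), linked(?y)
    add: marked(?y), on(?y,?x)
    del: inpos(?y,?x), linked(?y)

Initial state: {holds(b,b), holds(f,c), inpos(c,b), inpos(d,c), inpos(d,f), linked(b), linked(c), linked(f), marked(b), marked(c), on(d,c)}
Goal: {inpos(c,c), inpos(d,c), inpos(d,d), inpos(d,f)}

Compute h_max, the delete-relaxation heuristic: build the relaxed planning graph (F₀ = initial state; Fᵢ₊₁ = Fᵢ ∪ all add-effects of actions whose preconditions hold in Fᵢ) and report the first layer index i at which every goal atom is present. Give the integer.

1

F0 = init (11 atoms)
F1 = F0 ∪ {holds(c,c), inpos(b,b), inpos(c,c), inpos(d,d), inpos(f,f), on(b,b), on(c,b), on(c,c), on(f,f)}  (20 atoms)
goal ⊆ F1  ⇒  h_max = 1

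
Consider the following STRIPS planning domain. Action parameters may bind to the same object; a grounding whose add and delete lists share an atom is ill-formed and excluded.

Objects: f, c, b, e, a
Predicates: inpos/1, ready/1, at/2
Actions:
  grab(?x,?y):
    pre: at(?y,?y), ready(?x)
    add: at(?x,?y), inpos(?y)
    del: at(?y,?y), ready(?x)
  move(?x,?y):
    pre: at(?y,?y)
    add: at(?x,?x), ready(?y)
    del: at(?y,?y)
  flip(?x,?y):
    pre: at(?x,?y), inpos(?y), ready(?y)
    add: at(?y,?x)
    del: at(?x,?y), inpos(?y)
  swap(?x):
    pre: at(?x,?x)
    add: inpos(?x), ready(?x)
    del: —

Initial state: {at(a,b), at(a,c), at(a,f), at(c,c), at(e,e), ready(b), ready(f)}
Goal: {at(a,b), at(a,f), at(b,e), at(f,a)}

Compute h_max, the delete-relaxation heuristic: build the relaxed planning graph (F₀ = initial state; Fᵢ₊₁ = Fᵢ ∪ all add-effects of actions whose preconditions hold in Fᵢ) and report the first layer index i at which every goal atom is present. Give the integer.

F0 = init (7 atoms)
F1 = F0 ∪ {at(a,a), at(b,b), at(b,c), at(b,e), at(f,c), at(f,e), at(f,f), inpos(c), inpos(e), ready(c), ready(e)}  (18 atoms)
F2 = F1 ∪ {at(b,a), at(b,f), at(c,a), at(c,b), at(c,e), at(c,f), at(e,a), at(e,b), at(e,c), at(e,f), at(f,a), at(f,b), inpos(a), inpos(b), inpos(f), ready(a)}  (34 atoms)
goal ⊆ F2  ⇒  h_max = 2

2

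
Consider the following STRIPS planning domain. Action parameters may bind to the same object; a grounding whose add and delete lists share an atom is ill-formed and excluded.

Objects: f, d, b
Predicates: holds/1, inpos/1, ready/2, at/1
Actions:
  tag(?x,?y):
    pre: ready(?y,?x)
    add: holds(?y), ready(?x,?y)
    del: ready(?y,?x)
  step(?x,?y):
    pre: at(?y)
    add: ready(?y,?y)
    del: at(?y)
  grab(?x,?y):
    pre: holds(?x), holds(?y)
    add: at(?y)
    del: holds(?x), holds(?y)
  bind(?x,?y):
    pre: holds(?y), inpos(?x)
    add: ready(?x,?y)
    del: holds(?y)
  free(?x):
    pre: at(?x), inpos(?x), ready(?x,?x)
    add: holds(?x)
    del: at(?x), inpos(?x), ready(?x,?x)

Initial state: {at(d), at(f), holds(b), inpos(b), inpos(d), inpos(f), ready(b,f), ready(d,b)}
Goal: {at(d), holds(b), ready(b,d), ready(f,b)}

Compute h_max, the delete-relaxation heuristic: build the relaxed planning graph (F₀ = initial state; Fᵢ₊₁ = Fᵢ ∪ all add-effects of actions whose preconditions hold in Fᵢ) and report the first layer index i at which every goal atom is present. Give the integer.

F0 = init (8 atoms)
F1 = F0 ∪ {at(b), holds(d), ready(b,b), ready(b,d), ready(d,d), ready(f,b), ready(f,f)}  (15 atoms)
goal ⊆ F1  ⇒  h_max = 1

1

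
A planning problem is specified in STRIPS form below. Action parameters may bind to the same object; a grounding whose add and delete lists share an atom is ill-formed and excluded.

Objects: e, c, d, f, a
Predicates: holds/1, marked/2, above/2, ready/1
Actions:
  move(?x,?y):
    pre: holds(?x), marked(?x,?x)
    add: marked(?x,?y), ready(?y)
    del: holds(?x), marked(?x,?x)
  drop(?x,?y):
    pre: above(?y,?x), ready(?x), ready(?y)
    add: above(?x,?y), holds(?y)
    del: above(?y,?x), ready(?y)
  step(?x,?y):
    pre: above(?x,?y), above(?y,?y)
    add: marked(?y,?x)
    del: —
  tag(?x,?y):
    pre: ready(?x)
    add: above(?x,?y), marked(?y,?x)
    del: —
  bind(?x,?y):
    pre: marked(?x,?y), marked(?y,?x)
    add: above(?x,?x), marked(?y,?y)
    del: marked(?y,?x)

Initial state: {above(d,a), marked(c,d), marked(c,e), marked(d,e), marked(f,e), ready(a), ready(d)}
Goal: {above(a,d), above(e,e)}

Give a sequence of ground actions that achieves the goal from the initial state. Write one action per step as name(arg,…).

1. tag(d,e)  →  {above(d,a), above(d,e), marked(c,d), marked(c,e), marked(d,e), marked(e,d), marked(f,e), ready(a), ready(d)}
2. drop(a,d)  →  {above(a,d), above(d,e), holds(d), marked(c,d), marked(c,e), marked(d,e), marked(e,d), marked(f,e), ready(a)}
3. bind(e,d)  →  {above(a,d), above(d,e), above(e,e), holds(d), marked(c,d), marked(c,e), marked(d,d), marked(e,d), marked(f,e), ready(a)}

tag(d,e); drop(a,d); bind(e,d)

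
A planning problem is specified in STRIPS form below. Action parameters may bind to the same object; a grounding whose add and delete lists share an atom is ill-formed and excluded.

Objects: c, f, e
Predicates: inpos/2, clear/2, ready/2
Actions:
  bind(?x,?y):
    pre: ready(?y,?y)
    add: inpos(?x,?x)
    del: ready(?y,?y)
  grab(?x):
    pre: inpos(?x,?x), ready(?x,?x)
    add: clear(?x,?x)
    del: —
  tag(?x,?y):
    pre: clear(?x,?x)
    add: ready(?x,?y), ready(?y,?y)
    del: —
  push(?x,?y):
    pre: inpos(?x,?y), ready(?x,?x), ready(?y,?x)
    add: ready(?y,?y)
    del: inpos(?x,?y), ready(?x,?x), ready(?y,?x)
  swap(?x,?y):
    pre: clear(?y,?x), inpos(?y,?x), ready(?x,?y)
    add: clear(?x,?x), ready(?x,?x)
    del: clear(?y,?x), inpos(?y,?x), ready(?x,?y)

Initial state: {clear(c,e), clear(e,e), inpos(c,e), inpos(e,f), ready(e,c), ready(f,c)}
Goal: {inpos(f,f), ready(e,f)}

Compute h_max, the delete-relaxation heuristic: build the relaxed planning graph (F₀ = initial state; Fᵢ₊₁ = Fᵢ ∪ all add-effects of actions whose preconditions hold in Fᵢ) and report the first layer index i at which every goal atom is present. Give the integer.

2

F0 = init (6 atoms)
F1 = F0 ∪ {ready(c,c), ready(e,e), ready(e,f), ready(f,f)}  (10 atoms)
F2 = F1 ∪ {inpos(c,c), inpos(e,e), inpos(f,f)}  (13 atoms)
goal ⊆ F2  ⇒  h_max = 2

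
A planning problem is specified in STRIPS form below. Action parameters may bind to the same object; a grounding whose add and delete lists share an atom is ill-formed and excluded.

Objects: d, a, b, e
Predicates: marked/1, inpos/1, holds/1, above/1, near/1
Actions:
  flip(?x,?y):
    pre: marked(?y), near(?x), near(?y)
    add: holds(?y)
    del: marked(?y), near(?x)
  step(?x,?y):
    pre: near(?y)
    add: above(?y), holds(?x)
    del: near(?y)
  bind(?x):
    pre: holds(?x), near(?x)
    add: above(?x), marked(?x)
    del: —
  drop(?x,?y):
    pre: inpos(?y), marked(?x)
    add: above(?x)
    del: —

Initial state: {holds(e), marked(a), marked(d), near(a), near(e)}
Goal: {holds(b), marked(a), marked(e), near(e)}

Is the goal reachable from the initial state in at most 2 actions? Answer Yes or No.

1. step(b,a)  →  {above(a), holds(b), holds(e), marked(a), marked(d), near(e)}
2. bind(e)  →  {above(a), above(e), holds(b), holds(e), marked(a), marked(d), marked(e), near(e)}
optimal plan length = 2; 2 ≤ 2

Yes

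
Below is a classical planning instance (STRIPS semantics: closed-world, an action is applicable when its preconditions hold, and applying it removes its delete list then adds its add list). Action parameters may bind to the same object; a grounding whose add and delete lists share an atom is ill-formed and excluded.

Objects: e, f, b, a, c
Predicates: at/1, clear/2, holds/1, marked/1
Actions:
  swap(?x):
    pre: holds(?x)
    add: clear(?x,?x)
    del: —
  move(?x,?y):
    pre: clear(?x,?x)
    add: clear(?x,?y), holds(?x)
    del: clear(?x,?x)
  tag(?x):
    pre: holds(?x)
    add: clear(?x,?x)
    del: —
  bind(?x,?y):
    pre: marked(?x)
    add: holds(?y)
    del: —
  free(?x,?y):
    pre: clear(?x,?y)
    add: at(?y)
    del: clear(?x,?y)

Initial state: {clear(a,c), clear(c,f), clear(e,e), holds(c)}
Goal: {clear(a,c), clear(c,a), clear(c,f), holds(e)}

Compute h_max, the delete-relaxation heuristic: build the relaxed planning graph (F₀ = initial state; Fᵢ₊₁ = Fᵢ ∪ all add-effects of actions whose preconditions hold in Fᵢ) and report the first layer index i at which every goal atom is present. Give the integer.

F0 = init (4 atoms)
F1 = F0 ∪ {at(c), at(e), at(f), clear(c,c), clear(e,a), clear(e,b), clear(e,c), clear(e,f), holds(e)}  (13 atoms)
F2 = F1 ∪ {at(a), at(b), clear(c,a), clear(c,b), clear(c,e)}  (18 atoms)
goal ⊆ F2  ⇒  h_max = 2

2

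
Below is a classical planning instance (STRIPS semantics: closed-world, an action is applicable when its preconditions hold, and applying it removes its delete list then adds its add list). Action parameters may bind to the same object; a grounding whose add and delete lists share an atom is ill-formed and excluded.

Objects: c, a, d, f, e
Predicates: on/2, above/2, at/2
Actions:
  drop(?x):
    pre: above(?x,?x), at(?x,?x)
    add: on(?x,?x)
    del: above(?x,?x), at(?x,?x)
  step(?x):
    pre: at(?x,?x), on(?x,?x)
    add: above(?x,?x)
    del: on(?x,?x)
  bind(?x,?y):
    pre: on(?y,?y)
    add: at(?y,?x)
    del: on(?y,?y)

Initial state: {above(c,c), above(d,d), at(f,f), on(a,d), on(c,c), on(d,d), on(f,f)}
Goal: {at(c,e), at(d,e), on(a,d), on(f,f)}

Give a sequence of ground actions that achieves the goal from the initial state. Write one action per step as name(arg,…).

1. bind(e,c)  →  {above(c,c), above(d,d), at(c,e), at(f,f), on(a,d), on(d,d), on(f,f)}
2. bind(e,d)  →  {above(c,c), above(d,d), at(c,e), at(d,e), at(f,f), on(a,d), on(f,f)}

bind(e,c); bind(e,d)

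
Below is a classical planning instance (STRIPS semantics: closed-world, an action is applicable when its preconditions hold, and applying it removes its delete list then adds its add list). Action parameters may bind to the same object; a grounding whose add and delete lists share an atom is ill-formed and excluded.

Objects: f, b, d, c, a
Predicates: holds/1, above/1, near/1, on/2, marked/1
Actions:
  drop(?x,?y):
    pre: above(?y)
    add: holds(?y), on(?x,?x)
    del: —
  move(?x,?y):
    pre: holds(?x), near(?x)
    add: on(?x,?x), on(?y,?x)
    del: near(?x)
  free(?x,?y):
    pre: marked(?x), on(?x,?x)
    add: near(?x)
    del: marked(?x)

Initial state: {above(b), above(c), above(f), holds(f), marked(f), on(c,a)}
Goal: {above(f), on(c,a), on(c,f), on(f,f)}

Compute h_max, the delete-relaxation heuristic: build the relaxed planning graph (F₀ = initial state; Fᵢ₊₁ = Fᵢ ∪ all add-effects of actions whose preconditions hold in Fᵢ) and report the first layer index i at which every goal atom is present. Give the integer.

3

F0 = init (6 atoms)
F1 = F0 ∪ {holds(b), holds(c), on(a,a), on(b,b), on(c,c), on(d,d), on(f,f)}  (13 atoms)
F2 = F1 ∪ {near(f)}  (14 atoms)
F3 = F2 ∪ {on(a,f), on(b,f), on(c,f), on(d,f)}  (18 atoms)
goal ⊆ F3  ⇒  h_max = 3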